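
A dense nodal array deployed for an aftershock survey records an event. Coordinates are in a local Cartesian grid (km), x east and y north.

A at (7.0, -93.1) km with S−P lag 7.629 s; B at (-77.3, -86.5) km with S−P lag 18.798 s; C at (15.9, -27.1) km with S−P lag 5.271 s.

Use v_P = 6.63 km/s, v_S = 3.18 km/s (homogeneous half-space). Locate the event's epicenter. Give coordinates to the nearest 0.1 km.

x ≈ 33.0 km, y ≈ -54.4 km

Distance from S−P lag: d = Δt · v_P v_S / (v_P − v_S) = Δt · (6.63·3.18)/(6.63−3.18) ≈ 6.1111·Δt.
So d_A = 46.62, d_B = 114.88, d_C = 32.21 km.
Circle about each station: (x − 7.0)² + (y + 93.1)² = 46.62²; (x + 77.3)² + (y + 86.5)² = 114.88²; (x − 15.9)² + (y + 27.1)² = 32.21².
Subtracting the A equation from the B and C equations removes the quadratic terms:
-168.6 x + 13.2 y = -6283.06
17.8 x + 132.0 y = -6593.45
Solving the 2×2 system: x ≈ 33.0, y ≈ -54.4 km.
Check against A (with the unrounded x, y): √((x − 7.0)²+(y + 93.1)²) = 46.63 ≈ 46.62 km. ✓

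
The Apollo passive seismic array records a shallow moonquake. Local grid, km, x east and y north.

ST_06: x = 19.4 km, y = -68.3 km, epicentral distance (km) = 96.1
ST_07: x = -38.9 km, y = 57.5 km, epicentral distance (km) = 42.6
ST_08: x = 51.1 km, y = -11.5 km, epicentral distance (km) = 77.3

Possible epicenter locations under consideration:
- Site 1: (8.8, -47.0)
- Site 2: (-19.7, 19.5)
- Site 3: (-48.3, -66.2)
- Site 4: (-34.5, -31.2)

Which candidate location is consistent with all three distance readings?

Site 2

For each candidate, compare |candidate − station| to the reported distance:
Site 1: residuals ST_06 72.3, ST_07 72.3, ST_08 22.1 → max 72.3 km
Site 2: residuals ST_06 0.0, ST_07 0.0, ST_08 0.0 → max 0.0 km
Site 3: residuals ST_06 28.4, ST_07 81.5, ST_08 36.2 → max 81.5 km
Site 4: residuals ST_06 30.7, ST_07 46.2, ST_08 10.5 → max 46.2 km
Only Site 2 has all residuals ≈ 0.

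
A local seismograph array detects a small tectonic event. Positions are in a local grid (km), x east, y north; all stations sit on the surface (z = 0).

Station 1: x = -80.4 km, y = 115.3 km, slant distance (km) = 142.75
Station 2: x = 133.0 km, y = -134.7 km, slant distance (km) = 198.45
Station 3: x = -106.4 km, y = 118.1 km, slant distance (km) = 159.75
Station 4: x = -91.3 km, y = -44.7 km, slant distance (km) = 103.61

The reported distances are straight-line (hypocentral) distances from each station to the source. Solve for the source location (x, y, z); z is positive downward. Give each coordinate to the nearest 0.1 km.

x ≈ -7.1 km, y ≈ -0.2 km, depth ≈ 40.8 km

Each station gives a sphere (x−x_i)² + (y−y_i)² + z² = d_i² (stations at z=0).
Subtracting the Station 1 sphere from Station 2 and Station 3: z² cancels, leaving linear equations in x and y:
426.8 x − 500.0 y = -2930.00
-52.0 x + 5.6 y = 367.82
Solving: x ≈ -7.095, y ≈ -0.196 km (keep extra digits for the depth step; rounded: -7.1, -0.2).
Then from the Station 1 sphere: z² = 142.75² − (x + 80.4)² − (y − 115.3)² with x = -7.095, y = -0.196, so z ≈ 40.800 ≈ 40.8 km.
Check against Station 4 (with the unrounded solution): distance 103.61 ≈ 103.61 km. ✓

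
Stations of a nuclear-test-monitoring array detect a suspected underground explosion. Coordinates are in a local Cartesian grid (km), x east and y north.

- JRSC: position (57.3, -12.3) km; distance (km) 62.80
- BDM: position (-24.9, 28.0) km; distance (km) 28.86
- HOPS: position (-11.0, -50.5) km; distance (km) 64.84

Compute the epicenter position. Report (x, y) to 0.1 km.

Circle about each station: (x − 57.3)² + (y + 12.3)² = 62.80²; (x + 24.9)² + (y − 28.0)² = 28.86²; (x + 11.0)² + (y + 50.5)² = 64.84².
Subtracting the JRSC equation from the BDM and HOPS equations removes the quadratic terms:
-164.4 x + 80.6 y = 1080.37
-136.6 x − 76.4 y = -1023.72
Solving the 2×2 system: x ≈ -0.0, y ≈ 13.4 km.
Check against JRSC (with the unrounded x, y): √((x − 57.3)²+(y + 12.3)²) = 62.80 ≈ 62.80 km. ✓

(-0.0, 13.4)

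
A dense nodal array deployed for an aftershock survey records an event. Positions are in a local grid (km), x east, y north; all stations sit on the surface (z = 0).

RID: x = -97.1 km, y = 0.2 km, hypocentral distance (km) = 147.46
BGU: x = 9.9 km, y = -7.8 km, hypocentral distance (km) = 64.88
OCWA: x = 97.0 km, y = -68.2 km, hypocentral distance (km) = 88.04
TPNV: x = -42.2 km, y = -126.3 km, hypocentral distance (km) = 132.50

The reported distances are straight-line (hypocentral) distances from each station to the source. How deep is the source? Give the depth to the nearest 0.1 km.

Each station gives a sphere (x−x_i)² + (y−y_i)² + z² = d_i² (stations at z=0).
Subtracting the RID sphere from BGU and OCWA: z² cancels, leaving linear equations in x and y:
214.0 x − 16.0 y = 8265.44
388.2 x − 136.8 y = 18625.20
Solving: x ≈ 36.104, y ≈ -33.695 km (keep extra digits for the depth step; rounded: 36.1, -33.7).
Then from the RID sphere: z² = 147.46² − (x + 97.1)² − (y − 0.2)² with x = 36.104, y = -33.695, so z ≈ 53.407 ≈ 53.4 km.
Check against TPNV (with the unrounded solution): distance 132.51 ≈ 132.50 km. ✓

z ≈ 53.4 km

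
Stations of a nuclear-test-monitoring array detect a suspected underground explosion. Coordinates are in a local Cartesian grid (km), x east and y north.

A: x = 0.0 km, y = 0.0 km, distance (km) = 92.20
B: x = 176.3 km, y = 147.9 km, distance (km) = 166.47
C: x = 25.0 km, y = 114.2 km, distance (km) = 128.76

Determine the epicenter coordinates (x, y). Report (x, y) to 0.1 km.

x ≈ 92.1 km, y ≈ 4.3 km

Circle about each station: x² + y² = 92.20²; (x − 176.3)² + (y − 147.9)² = 166.47²; (x − 25.0)² + (y − 114.2)² = 128.76².
Subtracting the A equation from the B and C equations removes the quadratic terms:
352.6 x + 295.8 y = 33744.68
50.0 x + 228.4 y = 5588.34
Solving the 2×2 system: x ≈ 92.1, y ≈ 4.3 km.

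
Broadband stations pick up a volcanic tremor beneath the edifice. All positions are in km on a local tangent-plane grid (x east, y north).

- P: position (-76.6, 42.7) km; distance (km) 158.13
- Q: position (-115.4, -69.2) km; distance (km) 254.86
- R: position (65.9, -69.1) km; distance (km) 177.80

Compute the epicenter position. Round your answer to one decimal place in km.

Circle about each station: (x + 76.6)² + (y − 42.7)² = 158.13²; (x + 115.4)² + (y + 69.2)² = 254.86²; (x − 65.9)² + (y + 69.1)² = 177.80².
Subtracting the P equation from the Q and R equations removes the quadratic terms:
-77.6 x − 223.8 y = -29533.57
285.0 x − 223.6 y = -5180.97
Solving the 2×2 system: x ≈ 67.1, y ≈ 108.7 km.

(67.1, 108.7)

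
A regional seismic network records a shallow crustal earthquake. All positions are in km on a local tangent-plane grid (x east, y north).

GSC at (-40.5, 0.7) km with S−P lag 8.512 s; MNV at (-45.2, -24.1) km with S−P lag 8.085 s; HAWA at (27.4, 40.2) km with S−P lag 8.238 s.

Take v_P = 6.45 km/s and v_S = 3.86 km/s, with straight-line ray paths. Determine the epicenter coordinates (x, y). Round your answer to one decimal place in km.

(31.1, -38.9)

Distance from S−P lag: d = Δt · v_P v_S / (v_P − v_S) = Δt · (6.45·3.86)/(6.45−3.86) ≈ 9.6127·Δt.
So d_GSC = 81.82, d_MNV = 77.72, d_HAWA = 79.19 km.
Circle about each station: (x + 40.5)² + (y − 0.7)² = 81.82²; (x + 45.2)² + (y + 24.1)² = 77.72²; (x − 27.4)² + (y − 40.2)² = 79.19².
Subtracting the GSC equation from the MNV and HAWA equations removes the quadratic terms:
-9.4 x − 49.6 y = 1637.22
135.8 x + 79.0 y = 1149.52
Solving the 2×2 system: x ≈ 31.1, y ≈ -38.9 km.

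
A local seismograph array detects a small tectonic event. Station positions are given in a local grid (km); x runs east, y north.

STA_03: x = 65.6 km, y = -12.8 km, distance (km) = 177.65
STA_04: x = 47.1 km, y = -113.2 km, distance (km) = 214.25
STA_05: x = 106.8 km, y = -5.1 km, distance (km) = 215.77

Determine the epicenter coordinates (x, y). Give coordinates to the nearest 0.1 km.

Circle about each station: (x − 65.6)² + (y + 12.8)² = 177.65²; (x − 47.1)² + (y + 113.2)² = 214.25²; (x − 106.8)² + (y + 5.1)² = 215.77².
Subtracting the STA_03 equation from the STA_04 and STA_05 equations removes the quadratic terms:
-37.0 x − 200.8 y = -3778.09
82.4 x + 15.4 y = -8032.12
Solving the 2×2 system: x ≈ -104.6, y ≈ 38.1 km.

-104.6 km east, 38.1 km north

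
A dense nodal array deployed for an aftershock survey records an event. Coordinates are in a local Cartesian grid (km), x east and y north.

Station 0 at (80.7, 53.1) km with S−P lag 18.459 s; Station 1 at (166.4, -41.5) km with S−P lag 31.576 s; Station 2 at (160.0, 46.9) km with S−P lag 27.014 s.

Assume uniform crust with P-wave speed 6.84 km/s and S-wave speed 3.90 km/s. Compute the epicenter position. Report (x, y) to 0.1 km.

-76.9 km east, 109.8 km north

Distance from S−P lag: d = Δt · v_P v_S / (v_P − v_S) = Δt · (6.84·3.90)/(6.84−3.90) ≈ 9.0735·Δt.
So d_Station 0 = 167.49, d_Station 1 = 286.50, d_Station 2 = 245.11 km.
Circle about each station: (x − 80.7)² + (y − 53.1)² = 167.49²; (x − 166.4)² + (y + 41.5)² = 286.50²; (x − 160.0)² + (y − 46.9)² = 245.11².
Subtracting pairs of circle equations eliminates x²+y² and gives linear equations (the radical axes):
171.4 x − 189.2 y = -33950.24
158.6 x − 12.4 y = -13558.50
Solving the 2×2 system: x ≈ -76.9, y ≈ 109.8 km.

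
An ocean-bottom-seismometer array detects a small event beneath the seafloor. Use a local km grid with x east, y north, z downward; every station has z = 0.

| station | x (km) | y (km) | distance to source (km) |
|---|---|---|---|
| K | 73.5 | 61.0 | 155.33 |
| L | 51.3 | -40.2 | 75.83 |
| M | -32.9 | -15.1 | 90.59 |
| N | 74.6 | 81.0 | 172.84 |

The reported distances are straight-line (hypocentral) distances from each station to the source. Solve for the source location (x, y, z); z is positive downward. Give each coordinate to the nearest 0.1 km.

Each station gives a sphere (x−x_i)² + (y−y_i)² + z² = d_i² (stations at z=0).
Subtracting the K sphere from L and M: z² cancels, leaving linear equations in x and y:
-44.4 x − 202.4 y = 13501.70
-212.8 x − 152.2 y = 8108.03
Solving: x ≈ 11.398, y ≈ -69.208 km (keep extra digits for the depth step; rounded: 11.4, -69.2).
Then from the K sphere: z² = 155.33² − (x − 73.5)² − (y − 61.0)² with x = 11.398, y = -69.208, so z ≈ 57.590 ≈ 57.6 km.

(11.4, -69.2, 57.6)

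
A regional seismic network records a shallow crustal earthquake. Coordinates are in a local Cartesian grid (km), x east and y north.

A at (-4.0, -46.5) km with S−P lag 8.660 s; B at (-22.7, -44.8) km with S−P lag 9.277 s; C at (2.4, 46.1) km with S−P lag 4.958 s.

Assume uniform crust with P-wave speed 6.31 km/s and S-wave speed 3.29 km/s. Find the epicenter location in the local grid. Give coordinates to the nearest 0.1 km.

Distance from S−P lag: d = Δt · v_P v_S / (v_P − v_S) = Δt · (6.31·3.29)/(6.31−3.29) ≈ 6.8741·Δt.
So d_A = 59.53, d_B = 63.77, d_C = 34.08 km.
Circle about each station: (x + 4.0)² + (y + 46.5)² = 59.53²; (x + 22.7)² + (y + 44.8)² = 63.77²; (x − 2.4)² + (y − 46.1)² = 34.08².
Subtracting the A equation from the B and C equations removes the quadratic terms:
-37.4 x + 3.4 y = -178.71
12.8 x + 185.2 y = 2335.09
Solving the 2×2 system: x ≈ 5.9, y ≈ 12.2 km.

x ≈ 5.9 km, y ≈ 12.2 km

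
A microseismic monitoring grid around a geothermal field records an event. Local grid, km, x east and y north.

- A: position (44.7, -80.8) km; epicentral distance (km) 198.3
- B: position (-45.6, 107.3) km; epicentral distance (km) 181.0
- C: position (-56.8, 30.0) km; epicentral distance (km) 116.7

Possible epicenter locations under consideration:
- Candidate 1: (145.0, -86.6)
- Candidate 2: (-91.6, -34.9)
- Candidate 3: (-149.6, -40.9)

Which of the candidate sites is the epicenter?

For each candidate, compare |candidate − station| to the reported distance:
Candidate 1: residuals A 97.8, B 90.9, C 116.4 → max 116.4 km
Candidate 2: residuals A 54.5, B 31.5, C 43.1 → max 54.5 km
Candidate 3: residuals A 0.1, B 0.1, C 0.1 → max 0.1 km
Only Candidate 3 has all residuals ≈ 0.

Candidate 3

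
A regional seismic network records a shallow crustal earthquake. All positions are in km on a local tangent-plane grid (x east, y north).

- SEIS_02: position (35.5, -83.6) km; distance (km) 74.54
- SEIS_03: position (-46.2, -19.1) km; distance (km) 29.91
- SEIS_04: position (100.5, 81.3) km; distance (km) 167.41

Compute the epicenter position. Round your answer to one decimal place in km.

Circle about each station: (x − 35.5)² + (y + 83.6)² = 74.54²; (x + 46.2)² + (y + 19.1)² = 29.91²; (x − 100.5)² + (y − 81.3)² = 167.41².
Subtracting the SEIS_02 equation from the SEIS_03 and SEIS_04 equations removes the quadratic terms:
-163.4 x + 129.0 y = -1088.36
130.0 x + 329.8 y = -14009.17
Solving the 2×2 system: x ≈ -20.5, y ≈ -34.4 km.

x ≈ -20.5 km, y ≈ -34.4 km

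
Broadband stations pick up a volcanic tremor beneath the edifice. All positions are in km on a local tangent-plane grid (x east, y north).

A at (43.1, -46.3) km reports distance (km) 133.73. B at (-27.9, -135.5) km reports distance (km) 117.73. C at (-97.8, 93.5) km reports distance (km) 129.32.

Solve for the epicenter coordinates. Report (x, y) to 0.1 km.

Circle about each station: (x − 43.1)² + (y + 46.3)² = 133.73²; (x + 27.9)² + (y + 135.5)² = 117.73²; (x + 97.8)² + (y − 93.5)² = 129.32².
Subtracting pairs of circle equations eliminates x²+y² and gives linear equations (the radical axes):
-142.0 x − 178.4 y = 19160.72
-281.8 x + 279.6 y = 15465.84
Solving the 2×2 system: x ≈ -90.2, y ≈ -35.6 km.
Check against A (with the unrounded x, y): √((x − 43.1)²+(y + 46.3)²) = 133.74 ≈ 133.73 km. ✓

x ≈ -90.2 km, y ≈ -35.6 km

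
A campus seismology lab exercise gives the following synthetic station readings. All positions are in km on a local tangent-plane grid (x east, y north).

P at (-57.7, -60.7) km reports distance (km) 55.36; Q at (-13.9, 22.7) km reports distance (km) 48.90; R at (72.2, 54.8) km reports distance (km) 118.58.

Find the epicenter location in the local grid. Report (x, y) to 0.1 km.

x ≈ -14.4 km, y ≈ -26.2 km

Circle about each station: (x + 57.7)² + (y + 60.7)² = 55.36²; (x + 13.9)² + (y − 22.7)² = 48.90²; (x − 72.2)² + (y − 54.8)² = 118.58².
Subtracting the P equation from the Q and R equations removes the quadratic terms:
87.6 x + 166.8 y = -5631.76
259.8 x + 231.0 y = -9794.39
Solving the 2×2 system: x ≈ -14.4, y ≈ -26.2 km.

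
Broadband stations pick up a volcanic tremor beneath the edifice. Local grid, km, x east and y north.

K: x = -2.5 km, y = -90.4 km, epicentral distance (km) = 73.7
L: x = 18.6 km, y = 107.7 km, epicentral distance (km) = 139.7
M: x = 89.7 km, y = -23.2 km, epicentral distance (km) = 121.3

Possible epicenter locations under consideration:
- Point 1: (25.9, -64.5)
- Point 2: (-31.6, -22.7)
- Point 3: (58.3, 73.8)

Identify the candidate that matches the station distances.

For each candidate, compare |candidate − station| to the reported distance:
Point 1: residuals K 35.3, L 32.7, M 45.3 → max 45.3 km
Point 2: residuals K 0.0, L 0.0, M 0.0 → max 0.0 km
Point 3: residuals K 101.4, L 87.5, M 19.3 → max 101.4 km
Only Point 2 has all residuals ≈ 0.

Point 2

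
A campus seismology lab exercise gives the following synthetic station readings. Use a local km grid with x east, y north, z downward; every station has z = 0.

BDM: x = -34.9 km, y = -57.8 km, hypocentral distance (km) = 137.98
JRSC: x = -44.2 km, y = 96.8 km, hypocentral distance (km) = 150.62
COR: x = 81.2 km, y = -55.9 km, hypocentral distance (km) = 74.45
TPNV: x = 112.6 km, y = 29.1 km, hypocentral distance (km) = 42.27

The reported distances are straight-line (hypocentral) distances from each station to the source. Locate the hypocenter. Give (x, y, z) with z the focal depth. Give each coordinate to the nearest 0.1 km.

(80.1, 14.9, 23.0)

Each station gives a sphere (x−x_i)² + (y−y_i)² + z² = d_i² (stations at z=0).
Subtracting the BDM sphere from JRSC and COR: z² cancels, leaving linear equations in x and y:
-18.6 x + 309.2 y = 3117.13
232.2 x + 3.8 y = 18655.08
Solving: x ≈ 80.097, y ≈ 14.899 km (keep extra digits for the depth step; rounded: 80.1, 14.9).
Then from the BDM sphere: z² = 137.98² − (x + 34.9)² − (y + 57.8)² with x = 80.097, y = 14.899, so z ≈ 23.001 ≈ 23.0 km.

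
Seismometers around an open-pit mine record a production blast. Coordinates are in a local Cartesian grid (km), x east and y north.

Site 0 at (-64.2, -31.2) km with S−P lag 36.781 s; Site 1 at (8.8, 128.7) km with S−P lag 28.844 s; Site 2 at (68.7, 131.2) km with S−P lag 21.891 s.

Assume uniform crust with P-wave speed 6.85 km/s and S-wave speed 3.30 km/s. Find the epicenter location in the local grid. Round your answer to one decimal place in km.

Distance from S−P lag: d = Δt · v_P v_S / (v_P − v_S) = Δt · (6.85·3.30)/(6.85−3.30) ≈ 6.3676·Δt.
So d_Site 0 = 234.21, d_Site 1 = 183.67, d_Site 2 = 139.39 km.
Circle about each station: (x + 64.2)² + (y + 31.2)² = 234.21²; (x − 8.8)² + (y − 128.7)² = 183.67²; (x − 68.7)² + (y − 131.2)² = 139.39².
Subtracting the Site 0 equation from the Site 1 and Site 2 equations removes the quadratic terms:
146.0 x + 319.8 y = 32665.71
265.8 x + 324.8 y = 52262.80
Solving the 2×2 system: x ≈ 162.4, y ≈ 28.0 km.

(162.4, 28.0)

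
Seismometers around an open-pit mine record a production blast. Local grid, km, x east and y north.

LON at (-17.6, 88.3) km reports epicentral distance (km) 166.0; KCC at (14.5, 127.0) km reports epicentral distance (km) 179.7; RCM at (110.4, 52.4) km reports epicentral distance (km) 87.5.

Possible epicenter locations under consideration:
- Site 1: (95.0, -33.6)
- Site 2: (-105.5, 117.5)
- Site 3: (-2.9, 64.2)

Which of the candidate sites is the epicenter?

For each candidate, compare |candidate − station| to the reported distance:
Site 1: residuals LON 0.1, KCC 0.1, RCM 0.1 → max 0.1 km
Site 2: residuals LON 73.4, KCC 59.3, RCM 138.0 → max 138.0 km
Site 3: residuals LON 137.8, KCC 114.5, RCM 26.4 → max 137.8 km
Only Site 1 has all residuals ≈ 0.

Site 1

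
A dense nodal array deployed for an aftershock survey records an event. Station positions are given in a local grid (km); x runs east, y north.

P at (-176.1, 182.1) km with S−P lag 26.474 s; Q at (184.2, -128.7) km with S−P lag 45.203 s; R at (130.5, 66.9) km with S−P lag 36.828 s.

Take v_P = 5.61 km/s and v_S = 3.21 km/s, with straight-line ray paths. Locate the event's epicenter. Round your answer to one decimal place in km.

Distance from S−P lag: d = Δt · v_P v_S / (v_P − v_S) = Δt · (5.61·3.21)/(5.61−3.21) ≈ 7.5034·Δt.
So d_P = 198.64, d_Q = 339.18, d_R = 276.33 km.
Circle about each station: (x + 176.1)² + (y − 182.1)² = 198.64²; (x − 184.2)² + (y + 128.7)² = 339.18²; (x − 130.5)² + (y − 66.9)² = 276.33².
Subtracting the P equation from the Q and R equations removes the quadratic terms:
720.6 x − 621.6 y = -89263.51
613.2 x − 230.4 y = -79566.18
Solving the 2×2 system: x ≈ -134.3, y ≈ -12.1 km.

(-134.3, -12.1)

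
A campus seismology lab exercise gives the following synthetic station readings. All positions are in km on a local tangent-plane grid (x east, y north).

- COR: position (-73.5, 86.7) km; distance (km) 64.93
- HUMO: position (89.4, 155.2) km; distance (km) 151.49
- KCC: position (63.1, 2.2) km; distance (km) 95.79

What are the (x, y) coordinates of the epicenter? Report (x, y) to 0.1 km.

Circle about each station: (x + 73.5)² + (y − 86.7)² = 64.93²; (x − 89.4)² + (y − 155.2)² = 151.49²; (x − 63.1)² + (y − 2.2)² = 95.79².
Subtracting pairs of circle equations eliminates x²+y² and gives linear equations (the radical axes):
325.8 x + 137.0 y = 426.94
273.2 x − 169.0 y = -13892.51
Solving the 2×2 system: x ≈ -19.8, y ≈ 50.2 km.

-19.8 km east, 50.2 km north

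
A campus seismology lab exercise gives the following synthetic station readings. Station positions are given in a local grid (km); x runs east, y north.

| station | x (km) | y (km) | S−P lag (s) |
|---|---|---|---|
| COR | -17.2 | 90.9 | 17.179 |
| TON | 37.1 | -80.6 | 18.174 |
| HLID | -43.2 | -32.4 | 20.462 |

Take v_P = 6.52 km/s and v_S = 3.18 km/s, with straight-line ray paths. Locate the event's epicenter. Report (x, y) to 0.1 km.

Distance from S−P lag: d = Δt · v_P v_S / (v_P − v_S) = Δt · (6.52·3.18)/(6.52−3.18) ≈ 6.2077·Δt.
So d_COR = 106.64, d_TON = 112.82, d_HLID = 127.02 km.
Circle about each station: (x + 17.2)² + (y − 90.9)² = 106.64²; (x − 37.1)² + (y + 80.6)² = 112.82²; (x + 43.2)² + (y + 32.4)² = 127.02².
Subtracting pairs of circle equations eliminates x²+y² and gives linear equations (the radical axes):
108.6 x − 343.0 y = -2042.14
-52.0 x − 246.6 y = -10404.64
Solving the 2×2 system: x ≈ 68.7, y ≈ 27.7 km.
Check against COR (with the unrounded x, y): √((x + 17.2)²+(y − 90.9)²) = 106.64 ≈ 106.64 km. ✓

68.7 km east, 27.7 km north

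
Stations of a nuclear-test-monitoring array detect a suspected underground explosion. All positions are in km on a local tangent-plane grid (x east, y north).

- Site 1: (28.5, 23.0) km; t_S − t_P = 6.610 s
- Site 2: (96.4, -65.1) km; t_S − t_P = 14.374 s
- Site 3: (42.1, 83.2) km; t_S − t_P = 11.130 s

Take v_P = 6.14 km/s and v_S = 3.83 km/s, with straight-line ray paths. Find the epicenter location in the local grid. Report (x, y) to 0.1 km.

(-34.7, -0.1)

Distance from S−P lag: d = Δt · v_P v_S / (v_P − v_S) = Δt · (6.14·3.83)/(6.14−3.83) ≈ 10.1802·Δt.
So d_Site 1 = 67.29, d_Site 2 = 146.33, d_Site 3 = 113.31 km.
Circle about each station: (x − 28.5)² + (y − 23.0)² = 67.29²; (x − 96.4)² + (y + 65.1)² = 146.33²; (x − 42.1)² + (y − 83.2)² = 113.31².
Subtracting the Site 1 equation from the Site 2 and Site 3 equations removes the quadratic terms:
135.8 x − 176.2 y = -4694.80
27.2 x + 120.4 y = -957.81
Solving the 2×2 system: x ≈ -34.7, y ≈ -0.1 km.
Check against Site 1 (with the unrounded x, y): √((x − 28.5)²+(y − 23.0)²) = 67.31 ≈ 67.29 km. ✓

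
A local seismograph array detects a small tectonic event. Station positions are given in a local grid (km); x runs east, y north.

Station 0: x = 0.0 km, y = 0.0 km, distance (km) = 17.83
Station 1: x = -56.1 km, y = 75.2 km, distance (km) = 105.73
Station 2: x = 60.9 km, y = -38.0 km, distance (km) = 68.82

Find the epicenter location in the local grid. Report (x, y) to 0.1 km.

Circle about each station: x² + y² = 17.83²; (x + 56.1)² + (y − 75.2)² = 105.73²; (x − 60.9)² + (y + 38.0)² = 68.82².
Subtracting pairs of circle equations eliminates x²+y² and gives linear equations (the radical axes):
-112.2 x + 150.4 y = -2058.67
121.8 x − 76.0 y = 734.53
Solving the 2×2 system: x ≈ -4.7, y ≈ -17.2 km.

(-4.7, -17.2)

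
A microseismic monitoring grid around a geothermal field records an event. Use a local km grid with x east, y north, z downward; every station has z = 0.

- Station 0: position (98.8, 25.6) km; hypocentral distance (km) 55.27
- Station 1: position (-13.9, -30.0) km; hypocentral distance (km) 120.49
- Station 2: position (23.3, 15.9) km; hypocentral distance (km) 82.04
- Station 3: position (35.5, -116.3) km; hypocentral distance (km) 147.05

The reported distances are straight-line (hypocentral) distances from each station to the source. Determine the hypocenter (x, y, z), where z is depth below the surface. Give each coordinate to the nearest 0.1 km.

x ≈ 86.6 km, y ≈ 11.4 km, depth ≈ 52.0 km

Each station gives a sphere (x−x_i)² + (y−y_i)² + z² = d_i² (stations at z=0).
Subtracting the Station 0 sphere from Station 1 and Station 2: z² cancels, leaving linear equations in x and y:
-225.4 x − 111.2 y = -20786.66
-151.0 x − 19.4 y = -13296.89
Solving: x ≈ 86.593, y ≈ 11.408 km (keep extra digits for the depth step; rounded: 86.6, 11.4).
Then from the Station 0 sphere: z² = 55.27² − (x − 98.8)² − (y − 25.6)² with x = 86.593, y = 11.408, so z ≈ 52.003 ≈ 52.0 km.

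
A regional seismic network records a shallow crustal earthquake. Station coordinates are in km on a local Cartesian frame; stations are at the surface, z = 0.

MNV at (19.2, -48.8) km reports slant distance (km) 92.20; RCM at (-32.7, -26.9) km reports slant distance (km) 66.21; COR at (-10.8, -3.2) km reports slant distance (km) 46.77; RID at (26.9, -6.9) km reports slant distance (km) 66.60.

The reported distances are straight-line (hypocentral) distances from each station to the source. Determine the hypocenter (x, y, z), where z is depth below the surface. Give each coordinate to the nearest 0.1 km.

Each station gives a sphere (x−x_i)² + (y−y_i)² + z² = d_i² (stations at z=0).
Subtracting the MNV sphere from RCM and COR: z² cancels, leaving linear equations in x and y:
-103.8 x + 43.8 y = 3159.90
-60.0 x + 91.2 y = 3690.21
Solving: x ≈ -18.506, y ≈ 28.288 km (keep extra digits for the depth step; rounded: -18.5, 28.3).
Then from the MNV sphere: z² = 92.20² − (x − 19.2)² − (y + 48.8)² with x = -18.506, y = 28.288, so z ≈ 33.713 ≈ 33.7 km.
Check against RID (with the unrounded solution): distance 66.61 ≈ 66.60 km. ✓

(-18.5, 28.3, 33.7)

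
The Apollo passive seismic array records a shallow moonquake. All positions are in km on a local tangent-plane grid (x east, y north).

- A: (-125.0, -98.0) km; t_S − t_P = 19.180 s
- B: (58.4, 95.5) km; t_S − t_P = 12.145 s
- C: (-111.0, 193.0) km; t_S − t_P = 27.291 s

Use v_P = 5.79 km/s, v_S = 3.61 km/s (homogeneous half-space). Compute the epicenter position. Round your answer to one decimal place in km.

41.4 km east, -19.7 km north

Distance from S−P lag: d = Δt · v_P v_S / (v_P − v_S) = Δt · (5.79·3.61)/(5.79−3.61) ≈ 9.5880·Δt.
So d_A = 183.90, d_B = 116.45, d_C = 261.67 km.
Circle about each station: (x + 125.0)² + (y + 98.0)² = 183.90²; (x − 58.4)² + (y − 95.5)² = 116.45²; (x + 111.0)² + (y − 193.0)² = 261.67².
Subtracting pairs of circle equations eliminates x²+y² and gives linear equations (the radical axes):
366.8 x + 387.0 y = 7560.42
28.0 x + 582.0 y = -10310.98
Solving the 2×2 system: x ≈ 41.4, y ≈ -19.7 km.
Check against A (with the unrounded x, y): √((x + 125.0)²+(y + 98.0)²) = 183.90 ≈ 183.90 km. ✓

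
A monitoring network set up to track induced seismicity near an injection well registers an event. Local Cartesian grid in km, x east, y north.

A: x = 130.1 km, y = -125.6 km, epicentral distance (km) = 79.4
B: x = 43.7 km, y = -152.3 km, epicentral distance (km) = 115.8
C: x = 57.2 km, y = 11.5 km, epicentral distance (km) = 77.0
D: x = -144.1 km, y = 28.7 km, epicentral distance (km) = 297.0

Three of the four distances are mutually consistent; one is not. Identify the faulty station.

D

Solve using three stations at a time. Using A, B, C (subtract circle equations pairwise → linear system) gives (x, y) ≈ (101.1, -51.7).
Distances from that point to each station vs reported:
  A: calculated 79.4 vs reported 79.4 → residual 0.0 km
  B: calculated 115.8 vs reported 115.8 → residual 0.0 km
  C: calculated 77.0 vs reported 77.0 → residual 0.0 km
  D: calculated 258.0 vs reported 297.0 → residual 39.0 km
A, B, C are mutually consistent (residuals ≈ 0); D is off by 39.0 km.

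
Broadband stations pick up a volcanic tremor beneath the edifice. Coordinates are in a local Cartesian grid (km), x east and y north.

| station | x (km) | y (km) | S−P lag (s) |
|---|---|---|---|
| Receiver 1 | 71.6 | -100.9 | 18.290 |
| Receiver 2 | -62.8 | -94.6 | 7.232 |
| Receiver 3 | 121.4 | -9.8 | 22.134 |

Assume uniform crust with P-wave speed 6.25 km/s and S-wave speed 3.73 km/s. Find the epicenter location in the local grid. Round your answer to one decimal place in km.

-82.3 km east, -30.6 km north

Distance from S−P lag: d = Δt · v_P v_S / (v_P − v_S) = Δt · (6.25·3.73)/(6.25−3.73) ≈ 9.2510·Δt.
So d_Receiver 1 = 169.20, d_Receiver 2 = 66.90, d_Receiver 3 = 204.76 km.
Circle about each station: (x − 71.6)² + (y + 100.9)² = 169.20²; (x + 62.8)² + (y + 94.6)² = 66.90²; (x − 121.4)² + (y + 9.8)² = 204.76².
Subtracting pairs of circle equations eliminates x²+y² and gives linear equations (the radical axes):
-268.8 x + 12.6 y = 21738.66
99.6 x + 182.2 y = -13771.39
Solving the 2×2 system: x ≈ -82.3, y ≈ -30.6 km.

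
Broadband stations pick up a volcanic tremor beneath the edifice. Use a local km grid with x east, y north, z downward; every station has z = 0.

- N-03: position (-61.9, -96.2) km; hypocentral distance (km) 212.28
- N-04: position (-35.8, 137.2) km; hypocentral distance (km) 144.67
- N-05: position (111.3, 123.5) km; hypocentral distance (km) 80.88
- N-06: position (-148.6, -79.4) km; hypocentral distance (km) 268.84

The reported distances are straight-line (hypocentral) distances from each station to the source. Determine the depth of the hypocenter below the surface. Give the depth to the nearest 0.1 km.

z ≈ 35.2 km

Each station gives a sphere (x−x_i)² + (y−y_i)² + z² = d_i² (stations at z=0).
Subtracting the N-03 sphere from N-04 and N-05: z² cancels, leaving linear equations in x and y:
52.2 x + 466.8 y = 31152.82
346.4 x + 439.4 y = 53075.11
Solving: x ≈ 79.898, y ≈ 57.802 km (keep extra digits for the depth step; rounded: 79.9, 57.8).
Then from the N-03 sphere: z² = 212.28² − (x + 61.9)² − (y + 96.2)² with x = 79.898, y = 57.802, so z ≈ 35.207 ≈ 35.2 km.
Check against N-06 (with the unrounded solution): distance 268.84 ≈ 268.84 km. ✓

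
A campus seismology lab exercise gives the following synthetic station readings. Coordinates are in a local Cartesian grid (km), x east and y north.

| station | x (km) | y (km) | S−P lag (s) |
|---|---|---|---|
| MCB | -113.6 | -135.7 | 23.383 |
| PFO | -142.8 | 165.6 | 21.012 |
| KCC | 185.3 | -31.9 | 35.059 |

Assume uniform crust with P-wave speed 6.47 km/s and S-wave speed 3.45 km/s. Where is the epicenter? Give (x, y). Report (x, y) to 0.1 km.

Distance from S−P lag: d = Δt · v_P v_S / (v_P − v_S) = Δt · (6.47·3.45)/(6.47−3.45) ≈ 7.3912·Δt.
So d_MCB = 172.83, d_PFO = 155.30, d_KCC = 259.13 km.
Circle about each station: (x + 113.6)² + (y + 135.7)² = 172.83²; (x + 142.8)² + (y − 165.6)² = 155.30²; (x − 185.3)² + (y + 31.9)² = 259.13².
Subtracting pairs of circle equations eliminates x²+y² and gives linear equations (the radical axes):
-58.4 x + 602.6 y = 22247.87
597.8 x + 207.6 y = -33243.90
Solving the 2×2 system: x ≈ -66.2, y ≈ 30.5 km.

-66.2 km east, 30.5 km north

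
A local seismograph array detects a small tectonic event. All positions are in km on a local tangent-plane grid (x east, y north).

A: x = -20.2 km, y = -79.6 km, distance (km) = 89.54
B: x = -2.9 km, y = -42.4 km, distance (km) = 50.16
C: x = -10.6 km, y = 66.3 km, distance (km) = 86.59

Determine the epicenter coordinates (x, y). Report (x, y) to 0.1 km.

(33.7, -8.1)

Circle about each station: (x + 20.2)² + (y + 79.6)² = 89.54²; (x + 2.9)² + (y + 42.4)² = 50.16²; (x + 10.6)² + (y − 66.3)² = 86.59².
Subtracting pairs of circle equations eliminates x²+y² and gives linear equations (the radical axes):
34.6 x + 74.4 y = 563.36
19.2 x + 291.8 y = -1716.57
Solving the 2×2 system: x ≈ 33.7, y ≈ -8.1 km.
Check against A (with the unrounded x, y): √((x + 20.2)²+(y + 79.6)²) = 89.54 ≈ 89.54 km. ✓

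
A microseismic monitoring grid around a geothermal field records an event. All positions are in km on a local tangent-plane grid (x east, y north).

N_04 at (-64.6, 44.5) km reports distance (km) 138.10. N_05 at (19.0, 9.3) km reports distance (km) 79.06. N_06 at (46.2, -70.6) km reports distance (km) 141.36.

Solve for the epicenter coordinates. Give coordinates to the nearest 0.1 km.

(71.4, 68.5)

Circle about each station: (x + 64.6)² + (y − 44.5)² = 138.10²; (x − 19.0)² + (y − 9.3)² = 79.06²; (x − 46.2)² + (y + 70.6)² = 141.36².
Subtracting the N_04 equation from the N_05 and N_06 equations removes the quadratic terms:
167.2 x − 70.4 y = 7115.21
221.6 x − 230.2 y = 54.35
Solving the 2×2 system: x ≈ 71.4, y ≈ 68.5 km.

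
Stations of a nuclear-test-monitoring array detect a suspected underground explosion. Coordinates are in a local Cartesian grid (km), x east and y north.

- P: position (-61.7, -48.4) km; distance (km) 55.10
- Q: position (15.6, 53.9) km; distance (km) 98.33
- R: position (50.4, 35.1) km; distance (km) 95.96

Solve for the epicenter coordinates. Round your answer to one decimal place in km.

Circle about each station: (x + 61.7)² + (y + 48.4)² = 55.10²; (x − 15.6)² + (y − 53.9)² = 98.33²; (x − 50.4)² + (y − 35.1)² = 95.96².
Subtracting pairs of circle equations eliminates x²+y² and gives linear equations (the radical axes):
154.6 x + 204.6 y = -9633.66
224.2 x + 167.0 y = -8549.59
Solving the 2×2 system: x ≈ -7.0, y ≈ -41.8 km.

x ≈ -7.0 km, y ≈ -41.8 km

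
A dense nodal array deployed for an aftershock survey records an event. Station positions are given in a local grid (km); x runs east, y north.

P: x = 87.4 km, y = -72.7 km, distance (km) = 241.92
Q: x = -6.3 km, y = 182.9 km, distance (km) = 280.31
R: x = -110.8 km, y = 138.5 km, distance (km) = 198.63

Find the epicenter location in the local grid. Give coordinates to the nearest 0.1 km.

x ≈ -153.9 km, y ≈ -55.4 km

Circle about each station: (x − 87.4)² + (y + 72.7)² = 241.92²; (x + 6.3)² + (y − 182.9)² = 280.31²; (x + 110.8)² + (y − 138.5)² = 198.63².
Subtracting the P equation from the Q and R equations removes the quadratic terms:
-187.4 x + 511.2 y = 519.64
-396.4 x + 422.4 y = 37606.25
Solving the 2×2 system: x ≈ -153.9, y ≈ -55.4 km.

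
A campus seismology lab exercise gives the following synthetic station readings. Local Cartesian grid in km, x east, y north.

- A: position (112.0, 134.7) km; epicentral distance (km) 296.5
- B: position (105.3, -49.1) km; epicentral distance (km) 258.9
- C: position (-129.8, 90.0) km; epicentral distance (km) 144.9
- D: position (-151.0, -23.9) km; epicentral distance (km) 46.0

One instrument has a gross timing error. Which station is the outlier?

B

Solve using three stations at a time. Using A, C, D (subtract circle equations pairwise → linear system) gives (x, y) ≈ (-116.5, -54.3).
Distances from that point to each station vs reported:
  A: calculated 296.5 vs reported 296.5 → residual 0.0 km
  B: calculated 221.8 vs reported 258.9 → residual 37.1 km
  C: calculated 144.9 vs reported 144.9 → residual 0.0 km
  D: calculated 46.0 vs reported 46.0 → residual 0.0 km
A, C, D are mutually consistent (residuals ≈ 0); B is off by 37.1 km.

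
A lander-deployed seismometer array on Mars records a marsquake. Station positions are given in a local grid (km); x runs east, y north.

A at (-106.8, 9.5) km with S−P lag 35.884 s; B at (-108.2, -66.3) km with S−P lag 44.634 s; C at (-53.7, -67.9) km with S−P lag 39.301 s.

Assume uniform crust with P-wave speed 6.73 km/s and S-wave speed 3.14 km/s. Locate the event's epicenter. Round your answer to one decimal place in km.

Distance from S−P lag: d = Δt · v_P v_S / (v_P − v_S) = Δt · (6.73·3.14)/(6.73−3.14) ≈ 5.8864·Δt.
So d_A = 211.23, d_B = 262.73, d_C = 231.34 km.
Circle about each station: (x + 106.8)² + (y − 9.5)² = 211.23²; (x + 108.2)² + (y + 66.3)² = 262.73²; (x + 53.7)² + (y + 67.9)² = 231.34².
Subtracting pairs of circle equations eliminates x²+y² and gives linear equations (the radical axes):
-2.8 x − 151.6 y = -19802.50
106.2 x − 154.8 y = -12902.47
Solving the 2×2 system: x ≈ 67.1, y ≈ 129.4 km.
Check against A (with the unrounded x, y): √((x + 106.8)²+(y − 9.5)²) = 211.22 ≈ 211.23 km. ✓

(67.1, 129.4)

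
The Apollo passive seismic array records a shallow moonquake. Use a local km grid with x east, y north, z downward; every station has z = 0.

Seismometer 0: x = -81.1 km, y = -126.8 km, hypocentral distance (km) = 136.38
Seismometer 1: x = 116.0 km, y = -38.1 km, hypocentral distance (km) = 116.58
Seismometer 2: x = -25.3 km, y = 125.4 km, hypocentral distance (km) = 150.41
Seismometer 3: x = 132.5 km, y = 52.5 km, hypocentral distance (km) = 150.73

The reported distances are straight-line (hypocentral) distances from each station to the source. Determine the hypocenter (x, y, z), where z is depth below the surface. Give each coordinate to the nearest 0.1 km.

(2.5, -21.0, 20.4)

Each station gives a sphere (x−x_i)² + (y−y_i)² + z² = d_i² (stations at z=0).
Subtracting the Seismometer 0 sphere from Seismometer 1 and Seismometer 2: z² cancels, leaving linear equations in x and y:
394.2 x + 177.4 y = -2739.23
111.6 x + 504.4 y = -10313.86
Solving: x ≈ 2.502, y ≈ -21.001 km (keep extra digits for the depth step; rounded: 2.5, -21.0).
Then from the Seismometer 0 sphere: z² = 136.38² − (x + 81.1)² − (y + 126.8)² with x = 2.502, y = -21.001, so z ≈ 20.415 ≈ 20.4 km.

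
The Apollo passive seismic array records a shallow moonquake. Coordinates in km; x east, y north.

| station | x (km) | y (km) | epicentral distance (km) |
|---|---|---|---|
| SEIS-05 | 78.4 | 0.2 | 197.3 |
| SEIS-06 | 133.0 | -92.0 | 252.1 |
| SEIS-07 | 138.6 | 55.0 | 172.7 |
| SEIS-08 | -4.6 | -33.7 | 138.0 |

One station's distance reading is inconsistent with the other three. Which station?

Solve using three stations at a time. Using SEIS-06, SEIS-07, SEIS-08 (subtract circle equations pairwise → linear system) gives (x, y) ≈ (-27.5, 102.4).
Distances from that point to each station vs reported:
  SEIS-05: calculated 147.2 vs reported 197.3 → residual 50.1 km
  SEIS-06: calculated 252.1 vs reported 252.1 → residual 0.0 km
  SEIS-07: calculated 172.7 vs reported 172.7 → residual 0.0 km
  SEIS-08: calculated 138.1 vs reported 138.0 → residual 0.1 km
SEIS-06, SEIS-07, SEIS-08 are mutually consistent (residuals ≈ 0); SEIS-05 is off by 50.1 km.

SEIS-05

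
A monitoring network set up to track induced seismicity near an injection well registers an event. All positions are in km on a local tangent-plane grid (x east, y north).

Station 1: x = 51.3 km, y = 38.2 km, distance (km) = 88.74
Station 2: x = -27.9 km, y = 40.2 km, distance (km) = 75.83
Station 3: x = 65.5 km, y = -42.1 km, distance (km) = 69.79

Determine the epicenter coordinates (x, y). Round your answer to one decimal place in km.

x ≈ -3.5 km, y ≈ -31.6 km

Circle about each station: (x − 51.3)² + (y − 38.2)² = 88.74²; (x + 27.9)² + (y − 40.2)² = 75.83²; (x − 65.5)² + (y + 42.1)² = 69.79².
Subtracting pairs of circle equations eliminates x²+y² and gives linear equations (the radical axes):
-158.4 x + 4.0 y = 428.12
28.4 x − 160.6 y = 4975.87
Solving the 2×2 system: x ≈ -3.5, y ≈ -31.6 km.
Check against Station 1 (with the unrounded x, y): √((x − 51.3)²+(y − 38.2)²) = 88.74 ≈ 88.74 km. ✓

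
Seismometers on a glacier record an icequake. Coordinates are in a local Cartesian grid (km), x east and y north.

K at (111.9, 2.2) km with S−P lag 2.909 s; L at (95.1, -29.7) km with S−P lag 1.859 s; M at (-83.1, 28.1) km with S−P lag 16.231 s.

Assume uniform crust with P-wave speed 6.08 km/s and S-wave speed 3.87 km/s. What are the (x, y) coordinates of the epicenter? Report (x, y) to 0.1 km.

Distance from S−P lag: d = Δt · v_P v_S / (v_P − v_S) = Δt · (6.08·3.87)/(6.08−3.87) ≈ 10.6469·Δt.
So d_K = 30.97, d_L = 19.79, d_M = 172.81 km.
Circle about each station: (x − 111.9)² + (y − 2.2)² = 30.97²; (x − 95.1)² + (y + 29.7)² = 19.79²; (x + 83.1)² + (y − 28.1)² = 172.81².
Subtracting the K equation from the L and M equations removes the quadratic terms:
-33.6 x − 63.8 y = -2032.85
-390.0 x + 51.8 y = -33735.39
Solving the 2×2 system: x ≈ 84.8, y ≈ -12.8 km.

84.8 km east, -12.8 km north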